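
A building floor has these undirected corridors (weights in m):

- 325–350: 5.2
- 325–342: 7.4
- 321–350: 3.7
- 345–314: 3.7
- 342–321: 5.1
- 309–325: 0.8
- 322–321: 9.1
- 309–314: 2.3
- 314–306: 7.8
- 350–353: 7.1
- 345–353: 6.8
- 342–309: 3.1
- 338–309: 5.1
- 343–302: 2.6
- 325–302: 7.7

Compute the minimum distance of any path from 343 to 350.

Settle nodes by increasing distance from 343:
343: 0
302: 2.6  (via 343)
325: 10.3  (via 302)
309: 11.1  (via 325)
314: 13.4  (via 309)
342: 14.2  (via 309)
350: 15.5  (via 325)
Shortest route: 343–302–325–350 = 15.5 m.

15.5 m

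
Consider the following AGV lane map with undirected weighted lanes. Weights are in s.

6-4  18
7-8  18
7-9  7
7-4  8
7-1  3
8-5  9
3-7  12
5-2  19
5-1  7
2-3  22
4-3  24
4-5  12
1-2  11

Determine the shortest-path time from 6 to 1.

Running Dijkstra from 6:
6: 0
4: 18  (via 6)
7: 26  (via 4)
1: 29  (via 7)
Shortest route: 6 → 4 → 7 → 1 = 29 s.

29 s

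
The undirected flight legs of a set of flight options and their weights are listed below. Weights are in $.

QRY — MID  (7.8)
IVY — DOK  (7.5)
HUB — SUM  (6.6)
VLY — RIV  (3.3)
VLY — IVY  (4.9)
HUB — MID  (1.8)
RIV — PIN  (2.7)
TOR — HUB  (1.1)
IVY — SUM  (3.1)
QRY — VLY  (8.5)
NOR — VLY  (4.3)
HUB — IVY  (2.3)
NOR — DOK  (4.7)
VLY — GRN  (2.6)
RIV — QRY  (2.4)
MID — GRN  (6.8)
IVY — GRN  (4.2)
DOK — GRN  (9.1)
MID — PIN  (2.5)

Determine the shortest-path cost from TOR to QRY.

$10.5

Settle nodes by increasing distance from TOR:
TOR: 0
HUB: 1.1  (via TOR)
MID: 2.9  (via HUB)
IVY: 3.4  (via HUB)
PIN: 5.4  (via MID)
SUM: 6.5  (via IVY)
GRN: 7.6  (via IVY)
RIV: 8.1  (via PIN)
VLY: 8.3  (via IVY)
QRY: 10.5  (via RIV)
Shortest route: TOR → HUB → MID → PIN → RIV → QRY = $10.5.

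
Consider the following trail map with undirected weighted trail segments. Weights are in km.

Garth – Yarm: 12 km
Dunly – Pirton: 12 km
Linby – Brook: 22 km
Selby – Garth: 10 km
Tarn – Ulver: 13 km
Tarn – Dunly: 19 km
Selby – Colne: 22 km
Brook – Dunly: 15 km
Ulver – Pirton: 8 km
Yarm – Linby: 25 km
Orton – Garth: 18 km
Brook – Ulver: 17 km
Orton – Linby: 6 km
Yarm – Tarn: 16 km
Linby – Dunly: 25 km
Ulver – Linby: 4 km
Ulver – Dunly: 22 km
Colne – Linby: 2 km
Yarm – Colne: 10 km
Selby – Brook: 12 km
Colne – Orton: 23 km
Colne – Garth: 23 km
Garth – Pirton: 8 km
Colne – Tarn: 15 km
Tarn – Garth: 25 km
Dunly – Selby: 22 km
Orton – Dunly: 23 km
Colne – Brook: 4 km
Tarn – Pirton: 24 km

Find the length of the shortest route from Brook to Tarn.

19 km

Shortest distances from Brook:
Brook: 0
Colne: 4  (via Brook)
Linby: 6  (via Colne)
Ulver: 10  (via Linby)
Selby: 12  (via Brook)
Orton: 12  (via Linby)
Yarm: 14  (via Colne)
Dunly: 15  (via Brook)
Pirton: 18  (via Ulver)
Tarn: 19  (via Colne)
Shortest route: Brook–Colne–Tarn = 19 km.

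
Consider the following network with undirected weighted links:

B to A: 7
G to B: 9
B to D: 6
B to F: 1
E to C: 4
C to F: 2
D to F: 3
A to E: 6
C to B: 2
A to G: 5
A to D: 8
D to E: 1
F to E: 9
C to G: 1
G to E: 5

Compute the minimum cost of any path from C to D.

5

Candidate routes:
C–F–D: 2+3 = 5
C–B–F–D: 2+1+3 = 6
Cheapest is C–F–D at 5.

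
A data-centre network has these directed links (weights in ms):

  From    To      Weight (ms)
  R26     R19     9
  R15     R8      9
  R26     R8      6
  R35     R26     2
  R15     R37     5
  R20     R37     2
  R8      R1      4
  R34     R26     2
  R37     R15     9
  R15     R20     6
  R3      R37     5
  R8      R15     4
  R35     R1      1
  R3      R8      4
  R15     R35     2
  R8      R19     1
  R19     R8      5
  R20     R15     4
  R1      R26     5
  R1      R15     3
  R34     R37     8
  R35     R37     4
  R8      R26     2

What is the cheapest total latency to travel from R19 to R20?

Compare a few routes:
R19 - R8 - R15 - R20: 5+4+6 = 15
R19 - R8 - R1 - R15 - R20: 5+4+3+6 = 18
The minimum is 15 ms via R19 - R8 - R15 - R20.

15 ms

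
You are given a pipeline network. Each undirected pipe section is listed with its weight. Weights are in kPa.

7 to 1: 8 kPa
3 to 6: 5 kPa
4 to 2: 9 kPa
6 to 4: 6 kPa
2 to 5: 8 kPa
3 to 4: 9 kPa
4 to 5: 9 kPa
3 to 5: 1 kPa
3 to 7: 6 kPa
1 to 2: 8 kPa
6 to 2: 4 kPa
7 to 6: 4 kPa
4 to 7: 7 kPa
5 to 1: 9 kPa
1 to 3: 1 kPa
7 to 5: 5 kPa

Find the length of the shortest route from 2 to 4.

9 kPa

Shortest distances from 2:
2: 0
6: 4  (via 2)
1: 8  (via 2)
5: 8  (via 2)
7: 8  (via 6)
3: 9  (via 6)
4: 9  (via 2)
Shortest route: 2–4 = 9 kPa.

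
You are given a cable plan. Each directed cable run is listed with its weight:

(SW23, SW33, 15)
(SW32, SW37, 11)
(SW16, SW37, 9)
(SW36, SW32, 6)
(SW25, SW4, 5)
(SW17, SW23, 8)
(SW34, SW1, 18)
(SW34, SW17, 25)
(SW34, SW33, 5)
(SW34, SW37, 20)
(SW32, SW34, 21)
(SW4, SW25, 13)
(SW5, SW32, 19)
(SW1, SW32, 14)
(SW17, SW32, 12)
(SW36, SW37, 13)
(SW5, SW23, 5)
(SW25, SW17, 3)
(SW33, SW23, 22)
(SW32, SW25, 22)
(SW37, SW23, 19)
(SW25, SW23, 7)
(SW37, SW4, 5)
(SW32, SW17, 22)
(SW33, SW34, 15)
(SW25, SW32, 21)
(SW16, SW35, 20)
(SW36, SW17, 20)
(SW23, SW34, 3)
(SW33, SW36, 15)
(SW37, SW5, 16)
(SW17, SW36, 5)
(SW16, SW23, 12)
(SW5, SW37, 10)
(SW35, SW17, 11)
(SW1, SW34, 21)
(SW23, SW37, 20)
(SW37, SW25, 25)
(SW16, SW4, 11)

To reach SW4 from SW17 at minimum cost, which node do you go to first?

SW36

Enumerating some paths:
SW17 - SW36 - SW32 - SW37 - SW4: 5+6+11+5 = 27
SW17 - SW32 - SW37 - SW4: 12+11+5 = 28
SW17 - SW36 - SW37 - SW4: 5+13+5 = 23
The minimum is 23 via SW17 - SW36 - SW37 - SW4.
So from SW17 the first move is to SW36.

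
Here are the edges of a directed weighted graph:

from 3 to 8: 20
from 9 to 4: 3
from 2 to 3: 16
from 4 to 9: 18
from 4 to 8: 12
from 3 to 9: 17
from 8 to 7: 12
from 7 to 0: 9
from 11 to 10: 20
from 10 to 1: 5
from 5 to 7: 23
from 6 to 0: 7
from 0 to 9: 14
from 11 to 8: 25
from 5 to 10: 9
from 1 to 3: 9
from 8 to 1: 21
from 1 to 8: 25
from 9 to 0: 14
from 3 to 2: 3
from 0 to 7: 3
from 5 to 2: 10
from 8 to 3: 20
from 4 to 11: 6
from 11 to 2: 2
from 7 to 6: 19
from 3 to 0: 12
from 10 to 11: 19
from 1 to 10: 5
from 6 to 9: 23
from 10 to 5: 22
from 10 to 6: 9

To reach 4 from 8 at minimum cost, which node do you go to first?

Enumerating some paths:
8 → 3 → 9 → 4: 20+17+3 = 40
8 → 7 → 0 → 9 → 4: 12+9+14+3 = 38
Cheapest is 8 → 7 → 0 → 9 → 4 at 38.
So from 8 the first move is to 7.

7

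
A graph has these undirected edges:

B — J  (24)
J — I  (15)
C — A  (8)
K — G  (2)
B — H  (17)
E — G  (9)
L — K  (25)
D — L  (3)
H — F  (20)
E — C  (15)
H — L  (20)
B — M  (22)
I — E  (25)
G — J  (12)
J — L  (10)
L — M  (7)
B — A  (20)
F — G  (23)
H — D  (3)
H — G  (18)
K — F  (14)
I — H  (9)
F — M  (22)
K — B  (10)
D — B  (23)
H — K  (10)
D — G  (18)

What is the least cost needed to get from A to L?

Compare a few routes:
A - B - K - H - D - L: 20+10+10+3+3 = 46
A - B - D - L: 20+23+3 = 46
A - B - H - D - L: 20+17+3+3 = 43
Cheapest is A - B - H - D - L at 43.

43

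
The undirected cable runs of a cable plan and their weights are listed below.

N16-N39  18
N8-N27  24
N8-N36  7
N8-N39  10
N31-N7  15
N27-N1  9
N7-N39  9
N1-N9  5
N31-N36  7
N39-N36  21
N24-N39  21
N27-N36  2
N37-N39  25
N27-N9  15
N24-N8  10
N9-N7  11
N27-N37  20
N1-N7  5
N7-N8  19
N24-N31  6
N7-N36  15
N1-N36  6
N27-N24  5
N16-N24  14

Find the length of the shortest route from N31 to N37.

Candidate routes:
N31 → N24 → N27 → N37: 6+5+20 = 31
N31 → N36 → N27 → N37: 7+2+20 = 29
The minimum is 29 via N31 → N36 → N27 → N37.

29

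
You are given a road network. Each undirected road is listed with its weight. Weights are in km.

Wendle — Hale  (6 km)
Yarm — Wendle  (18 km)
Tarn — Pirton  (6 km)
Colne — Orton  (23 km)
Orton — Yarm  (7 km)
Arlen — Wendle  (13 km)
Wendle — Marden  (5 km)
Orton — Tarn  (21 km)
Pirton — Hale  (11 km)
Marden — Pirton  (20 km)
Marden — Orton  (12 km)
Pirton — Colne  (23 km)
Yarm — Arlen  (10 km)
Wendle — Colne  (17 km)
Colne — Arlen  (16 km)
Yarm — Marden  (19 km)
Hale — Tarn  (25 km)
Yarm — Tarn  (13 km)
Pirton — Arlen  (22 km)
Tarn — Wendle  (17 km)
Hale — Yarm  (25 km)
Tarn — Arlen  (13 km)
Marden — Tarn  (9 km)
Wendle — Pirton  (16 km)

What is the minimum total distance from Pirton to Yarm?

Running Dijkstra from Pirton:
Pirton: 0
Tarn: 6  (via Pirton)
Hale: 11  (via Pirton)
Marden: 15  (via Tarn)
Wendle: 16  (via Pirton)
Yarm: 19  (via Tarn)
Shortest route: Pirton–Tarn–Yarm = 19 km.

19 km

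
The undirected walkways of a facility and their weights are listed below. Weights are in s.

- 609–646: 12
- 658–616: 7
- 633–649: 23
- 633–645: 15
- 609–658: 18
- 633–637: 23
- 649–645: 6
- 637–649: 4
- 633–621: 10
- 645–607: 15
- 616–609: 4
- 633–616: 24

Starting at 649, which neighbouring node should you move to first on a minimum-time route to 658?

Enumerating some paths:
649–637–633–616–658: 4+23+24+7 = 58
649–645–633–616–658: 6+15+24+7 = 52
649–633–616–658: 23+24+7 = 54
649–645–633–616–609–658: 6+15+24+4+18 = 67
The minimum is 52 s via 649–645–633–616–658.
So from 649 the first move is to 645.

645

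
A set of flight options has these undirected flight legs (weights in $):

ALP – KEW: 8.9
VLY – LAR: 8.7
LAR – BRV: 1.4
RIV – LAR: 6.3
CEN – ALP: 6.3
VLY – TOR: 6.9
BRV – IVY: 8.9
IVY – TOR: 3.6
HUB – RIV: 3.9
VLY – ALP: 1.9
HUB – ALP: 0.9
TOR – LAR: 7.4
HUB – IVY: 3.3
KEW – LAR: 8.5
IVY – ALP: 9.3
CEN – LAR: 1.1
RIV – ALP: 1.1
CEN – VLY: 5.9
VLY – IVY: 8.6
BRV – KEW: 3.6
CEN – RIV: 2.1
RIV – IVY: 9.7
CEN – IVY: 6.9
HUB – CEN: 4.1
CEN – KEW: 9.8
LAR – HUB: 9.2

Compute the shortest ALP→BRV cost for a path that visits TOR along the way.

$16.6

Shortest ALP→TOR: ALP–HUB–IVY–TOR = 7.8
Shortest TOR→BRV: TOR–LAR–BRV = 8.8
Total via TOR: 7.8 + 8.8 = $16.6.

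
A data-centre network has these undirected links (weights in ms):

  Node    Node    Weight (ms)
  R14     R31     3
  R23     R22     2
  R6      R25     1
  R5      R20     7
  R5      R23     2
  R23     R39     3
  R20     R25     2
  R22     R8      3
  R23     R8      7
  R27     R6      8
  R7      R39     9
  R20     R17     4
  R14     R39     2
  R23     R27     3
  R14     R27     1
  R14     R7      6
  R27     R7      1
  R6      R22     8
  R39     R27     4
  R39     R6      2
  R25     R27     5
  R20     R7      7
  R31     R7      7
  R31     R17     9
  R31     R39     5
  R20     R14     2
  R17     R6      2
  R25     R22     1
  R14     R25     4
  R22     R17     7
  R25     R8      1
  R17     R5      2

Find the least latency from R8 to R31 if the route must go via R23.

Best R8 to R23: R8–R25–R22–R23 costing 4
Shortest R23→R31: R23–R27–R14–R31 = 7
Total via R23: 4 + 7 = 11 ms.

11 ms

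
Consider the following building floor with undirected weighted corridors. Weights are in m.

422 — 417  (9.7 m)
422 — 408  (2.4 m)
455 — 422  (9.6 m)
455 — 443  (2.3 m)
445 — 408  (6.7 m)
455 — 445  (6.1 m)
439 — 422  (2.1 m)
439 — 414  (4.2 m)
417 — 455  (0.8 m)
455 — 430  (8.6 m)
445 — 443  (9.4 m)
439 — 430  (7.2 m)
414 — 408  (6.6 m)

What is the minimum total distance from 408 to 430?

11.7 m

Running Dijkstra from 408:
408: 0
422: 2.4  (via 408)
439: 4.5  (via 422)
414: 6.6  (via 408)
445: 6.7  (via 408)
430: 11.7  (via 439)
Shortest route: 408–422–439–430 = 11.7 m.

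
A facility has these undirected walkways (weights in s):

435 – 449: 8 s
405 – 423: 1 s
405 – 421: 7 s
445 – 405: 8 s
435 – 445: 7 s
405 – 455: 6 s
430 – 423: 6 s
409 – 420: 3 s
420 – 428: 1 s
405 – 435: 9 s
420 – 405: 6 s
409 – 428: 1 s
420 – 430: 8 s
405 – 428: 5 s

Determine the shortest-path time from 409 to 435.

Settle nodes by increasing distance from 409:
409: 0
428: 1  (via 409)
420: 2  (via 428)
405: 6  (via 428)
423: 7  (via 405)
430: 10  (via 420)
455: 12  (via 405)
421: 13  (via 405)
445: 14  (via 405)
435: 15  (via 405)
Shortest route: 409 → 428 → 405 → 435 = 15 s.

15 s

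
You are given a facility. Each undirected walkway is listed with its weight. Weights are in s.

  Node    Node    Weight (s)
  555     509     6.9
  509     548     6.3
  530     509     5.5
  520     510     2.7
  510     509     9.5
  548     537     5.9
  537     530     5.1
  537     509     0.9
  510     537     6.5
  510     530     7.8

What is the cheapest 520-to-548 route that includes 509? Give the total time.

Shortest 520→509: 520–510–537–509 = 10.1
Best 509 to 548: 509–548 costing 6.3
Total via 509: 10.1 + 6.3 = 16.4 s.

16.4 s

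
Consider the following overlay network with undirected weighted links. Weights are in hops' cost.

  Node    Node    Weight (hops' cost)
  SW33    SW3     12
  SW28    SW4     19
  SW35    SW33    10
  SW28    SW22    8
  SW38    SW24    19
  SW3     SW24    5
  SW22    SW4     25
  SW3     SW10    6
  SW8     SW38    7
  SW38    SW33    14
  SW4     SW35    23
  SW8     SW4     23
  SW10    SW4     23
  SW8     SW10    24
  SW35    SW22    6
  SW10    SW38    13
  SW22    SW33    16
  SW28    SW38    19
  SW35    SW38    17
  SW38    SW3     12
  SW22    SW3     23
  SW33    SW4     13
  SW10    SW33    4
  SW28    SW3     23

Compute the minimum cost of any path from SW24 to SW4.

28 hops' cost

Candidate routes:
SW24 - SW3 - SW10 - SW4: 5+6+23 = 34
SW24 - SW3 - SW10 - SW33 - SW4: 5+6+4+13 = 28
SW24 - SW3 - SW33 - SW10 - SW4: 5+12+4+23 = 44
SW24 - SW3 - SW33 - SW4: 5+12+13 = 30
Cheapest is SW24 - SW3 - SW10 - SW33 - SW4 at 28 hops' cost.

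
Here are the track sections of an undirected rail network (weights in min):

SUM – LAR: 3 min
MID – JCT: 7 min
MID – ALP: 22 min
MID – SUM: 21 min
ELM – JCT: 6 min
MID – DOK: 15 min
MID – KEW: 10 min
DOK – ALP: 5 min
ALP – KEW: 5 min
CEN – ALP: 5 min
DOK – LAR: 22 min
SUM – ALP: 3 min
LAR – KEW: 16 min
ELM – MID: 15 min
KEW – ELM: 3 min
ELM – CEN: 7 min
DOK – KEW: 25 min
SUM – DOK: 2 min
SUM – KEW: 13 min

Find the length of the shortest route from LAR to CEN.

11 min

Candidate routes:
LAR → SUM → DOK → ALP → CEN: 3+2+5+5 = 15
LAR → SUM → DOK → ALP → KEW → ELM → CEN: 3+2+5+5+3+7 = 25
LAR → SUM → ALP → KEW → ELM → CEN: 3+3+5+3+7 = 21
LAR → SUM → ALP → CEN: 3+3+5 = 11
Cheapest is LAR → SUM → ALP → CEN at 11 min.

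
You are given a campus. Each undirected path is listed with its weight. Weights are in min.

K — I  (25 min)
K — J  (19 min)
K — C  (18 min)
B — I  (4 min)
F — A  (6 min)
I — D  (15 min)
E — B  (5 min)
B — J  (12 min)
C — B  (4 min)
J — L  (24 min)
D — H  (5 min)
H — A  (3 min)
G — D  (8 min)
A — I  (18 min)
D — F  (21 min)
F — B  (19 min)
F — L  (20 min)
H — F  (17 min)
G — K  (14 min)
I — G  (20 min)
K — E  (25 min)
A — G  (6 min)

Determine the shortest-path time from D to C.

Shortest distances from D:
D: 0
H: 5  (via D)
A: 8  (via H)
G: 8  (via D)
F: 14  (via A)
I: 15  (via D)
B: 19  (via I)
K: 22  (via G)
C: 23  (via B)
Shortest route: D–I–B–C = 23 min.

23 min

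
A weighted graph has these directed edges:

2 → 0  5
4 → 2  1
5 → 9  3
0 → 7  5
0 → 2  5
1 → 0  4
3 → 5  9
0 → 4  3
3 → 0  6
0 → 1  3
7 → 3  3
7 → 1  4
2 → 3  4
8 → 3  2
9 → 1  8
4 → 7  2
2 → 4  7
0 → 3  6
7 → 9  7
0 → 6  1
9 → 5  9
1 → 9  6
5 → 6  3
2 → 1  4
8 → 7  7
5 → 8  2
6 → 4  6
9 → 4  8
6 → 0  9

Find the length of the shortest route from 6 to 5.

20

Running Dijkstra from 6:
6: 0
4: 6  (via 6)
2: 7  (via 4)
7: 8  (via 4)
0: 9  (via 6)
1: 11  (via 2)
3: 11  (via 2)
9: 15  (via 7)
5: 20  (via 3)
Shortest route: 6 → 4 → 2 → 3 → 5 = 20.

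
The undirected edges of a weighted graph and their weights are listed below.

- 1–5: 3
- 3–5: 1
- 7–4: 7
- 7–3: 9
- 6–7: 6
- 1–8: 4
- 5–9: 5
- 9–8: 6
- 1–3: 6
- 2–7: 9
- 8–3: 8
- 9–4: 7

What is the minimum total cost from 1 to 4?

15

Settle nodes by increasing distance from 1:
1: 0
5: 3  (via 1)
3: 4  (via 5)
8: 4  (via 1)
9: 8  (via 5)
7: 13  (via 3)
4: 15  (via 9)
Shortest route: 1–5–9–4 = 15.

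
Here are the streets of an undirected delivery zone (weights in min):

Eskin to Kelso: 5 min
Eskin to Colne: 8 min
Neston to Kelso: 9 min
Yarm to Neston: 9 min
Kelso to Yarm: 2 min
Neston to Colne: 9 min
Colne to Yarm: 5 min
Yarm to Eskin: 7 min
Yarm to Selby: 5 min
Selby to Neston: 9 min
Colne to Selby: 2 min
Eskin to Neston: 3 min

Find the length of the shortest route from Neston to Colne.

Settle nodes by increasing distance from Neston:
Neston: 0
Eskin: 3  (via Neston)
Kelso: 8  (via Eskin)
Yarm: 9  (via Neston)
Colne: 9  (via Neston)
Shortest route: Neston–Colne = 9 min.

9 min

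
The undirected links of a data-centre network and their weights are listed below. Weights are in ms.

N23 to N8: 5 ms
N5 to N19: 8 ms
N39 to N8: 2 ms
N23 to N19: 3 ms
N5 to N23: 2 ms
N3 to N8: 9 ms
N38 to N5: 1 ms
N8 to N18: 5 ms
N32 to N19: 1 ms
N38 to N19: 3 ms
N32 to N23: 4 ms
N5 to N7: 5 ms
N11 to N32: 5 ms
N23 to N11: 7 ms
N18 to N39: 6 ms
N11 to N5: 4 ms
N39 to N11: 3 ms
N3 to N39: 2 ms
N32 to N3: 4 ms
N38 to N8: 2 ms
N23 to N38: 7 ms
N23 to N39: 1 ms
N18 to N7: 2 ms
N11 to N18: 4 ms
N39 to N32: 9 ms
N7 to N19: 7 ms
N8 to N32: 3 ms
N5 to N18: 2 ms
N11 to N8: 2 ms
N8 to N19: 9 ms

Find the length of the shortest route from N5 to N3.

Compare a few routes:
N5 → N23 → N39 → N3: 2+1+2 = 5
N5 → N38 → N19 → N32 → N3: 1+3+1+4 = 9
N5 → N38 → N8 → N39 → N3: 1+2+2+2 = 7
N5 → N11 → N39 → N3: 4+3+2 = 9
Cheapest is N5 → N23 → N39 → N3 at 5 ms.

5 ms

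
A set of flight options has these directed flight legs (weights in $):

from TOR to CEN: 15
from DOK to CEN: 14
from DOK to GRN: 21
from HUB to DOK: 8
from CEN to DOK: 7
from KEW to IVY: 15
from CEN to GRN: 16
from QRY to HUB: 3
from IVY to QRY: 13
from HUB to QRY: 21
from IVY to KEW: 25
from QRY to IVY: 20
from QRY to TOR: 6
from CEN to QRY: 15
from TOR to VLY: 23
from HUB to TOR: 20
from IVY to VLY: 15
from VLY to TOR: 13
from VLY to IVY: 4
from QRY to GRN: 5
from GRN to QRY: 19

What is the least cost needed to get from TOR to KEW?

Enumerating some paths:
TOR - VLY - IVY - KEW: 23+4+25 = 52
TOR - CEN - QRY - IVY - KEW: 15+15+20+25 = 75
Cheapest is TOR - VLY - IVY - KEW at $52.

$52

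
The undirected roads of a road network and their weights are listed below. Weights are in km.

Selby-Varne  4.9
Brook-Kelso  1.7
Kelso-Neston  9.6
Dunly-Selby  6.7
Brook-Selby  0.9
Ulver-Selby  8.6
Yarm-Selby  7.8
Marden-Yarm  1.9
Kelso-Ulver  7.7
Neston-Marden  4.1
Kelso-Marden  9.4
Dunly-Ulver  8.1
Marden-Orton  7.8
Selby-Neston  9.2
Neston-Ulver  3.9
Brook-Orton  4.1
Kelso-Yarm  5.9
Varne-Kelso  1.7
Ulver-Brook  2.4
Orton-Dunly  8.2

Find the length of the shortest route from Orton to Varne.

Shortest distances from Orton:
Orton: 0
Brook: 4.1  (via Orton)
Selby: 5  (via Brook)
Kelso: 5.8  (via Brook)
Ulver: 6.5  (via Brook)
Varne: 7.5  (via Kelso)
Shortest route: Orton–Brook–Kelso–Varne = 7.5 km.

7.5 km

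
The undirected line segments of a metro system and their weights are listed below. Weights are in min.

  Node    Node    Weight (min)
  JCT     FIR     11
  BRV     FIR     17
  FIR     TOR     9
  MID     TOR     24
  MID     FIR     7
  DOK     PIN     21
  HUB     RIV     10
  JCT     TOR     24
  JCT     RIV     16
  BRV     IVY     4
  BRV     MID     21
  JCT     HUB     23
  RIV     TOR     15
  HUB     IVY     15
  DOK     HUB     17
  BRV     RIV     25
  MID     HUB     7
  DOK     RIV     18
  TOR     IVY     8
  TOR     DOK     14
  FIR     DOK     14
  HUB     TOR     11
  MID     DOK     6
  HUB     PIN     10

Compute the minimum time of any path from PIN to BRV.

Candidate routes:
PIN–HUB–IVY–BRV: 10+15+4 = 29
PIN–HUB–TOR–IVY–BRV: 10+11+8+4 = 33
Cheapest is PIN–HUB–IVY–BRV at 29 min.

29 min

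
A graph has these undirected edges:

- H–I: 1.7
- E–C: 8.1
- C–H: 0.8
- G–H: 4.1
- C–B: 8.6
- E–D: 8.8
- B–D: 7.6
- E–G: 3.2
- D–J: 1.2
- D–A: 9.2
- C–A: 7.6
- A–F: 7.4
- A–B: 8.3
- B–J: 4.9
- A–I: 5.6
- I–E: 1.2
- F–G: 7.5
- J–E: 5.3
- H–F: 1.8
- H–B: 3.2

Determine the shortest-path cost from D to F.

Enumerating some paths:
D - E - I - H - F: 8.8+1.2+1.7+1.8 = 13.5
D - J - E - I - H - F: 1.2+5.3+1.2+1.7+1.8 = 11.2
D - B - H - F: 7.6+3.2+1.8 = 12.6
D - J - B - H - F: 1.2+4.9+3.2+1.8 = 11.1
The minimum is 11.1 via D - J - B - H - F.

11.1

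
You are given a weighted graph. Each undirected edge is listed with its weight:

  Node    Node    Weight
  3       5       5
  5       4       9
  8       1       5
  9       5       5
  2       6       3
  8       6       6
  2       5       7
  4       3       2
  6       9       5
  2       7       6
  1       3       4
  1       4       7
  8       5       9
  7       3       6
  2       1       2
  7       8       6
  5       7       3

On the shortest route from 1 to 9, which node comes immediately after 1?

2

Enumerating some paths:
1 → 2 → 5 → 9: 2+7+5 = 14
1 → 3 → 5 → 9: 4+5+5 = 14
1 → 2 → 6 → 9: 2+3+5 = 10
The minimum is 10 via 1 → 2 → 6 → 9.
So from 1 the first move is to 2.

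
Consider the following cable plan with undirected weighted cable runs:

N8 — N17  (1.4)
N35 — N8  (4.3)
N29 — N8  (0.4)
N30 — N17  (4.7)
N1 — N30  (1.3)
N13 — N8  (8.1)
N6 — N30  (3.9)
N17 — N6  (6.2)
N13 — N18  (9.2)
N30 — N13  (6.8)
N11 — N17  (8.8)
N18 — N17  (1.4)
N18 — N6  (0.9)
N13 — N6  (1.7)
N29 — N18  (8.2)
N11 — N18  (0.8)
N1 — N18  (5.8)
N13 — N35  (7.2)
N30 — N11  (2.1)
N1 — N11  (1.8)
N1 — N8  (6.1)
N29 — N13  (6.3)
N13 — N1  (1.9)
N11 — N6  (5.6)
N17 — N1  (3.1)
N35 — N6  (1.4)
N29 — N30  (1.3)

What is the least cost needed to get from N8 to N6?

Running Dijkstra from N8:
N8: 0
N29: 0.4  (via N8)
N17: 1.4  (via N8)
N30: 1.7  (via N29)
N18: 2.8  (via N17)
N1: 3  (via N30)
N11: 3.6  (via N18)
N6: 3.7  (via N18)
Shortest route: N8–N17–N18–N6 = 3.7.

3.7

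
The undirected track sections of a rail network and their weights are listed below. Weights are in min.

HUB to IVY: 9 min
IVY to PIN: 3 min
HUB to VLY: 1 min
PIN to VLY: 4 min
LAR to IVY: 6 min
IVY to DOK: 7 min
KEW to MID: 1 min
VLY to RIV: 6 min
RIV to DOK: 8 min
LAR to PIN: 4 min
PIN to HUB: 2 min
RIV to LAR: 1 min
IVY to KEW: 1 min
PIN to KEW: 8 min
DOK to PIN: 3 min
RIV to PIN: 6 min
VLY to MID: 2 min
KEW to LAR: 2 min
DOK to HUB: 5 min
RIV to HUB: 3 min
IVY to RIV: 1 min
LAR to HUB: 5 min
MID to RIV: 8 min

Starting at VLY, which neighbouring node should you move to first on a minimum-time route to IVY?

Compare a few routes:
VLY → MID → KEW → IVY: 2+1+1 = 4
VLY → HUB → RIV → IVY: 1+3+1 = 5
The minimum is 4 min via VLY → MID → KEW → IVY.
So from VLY the first move is to MID.

MID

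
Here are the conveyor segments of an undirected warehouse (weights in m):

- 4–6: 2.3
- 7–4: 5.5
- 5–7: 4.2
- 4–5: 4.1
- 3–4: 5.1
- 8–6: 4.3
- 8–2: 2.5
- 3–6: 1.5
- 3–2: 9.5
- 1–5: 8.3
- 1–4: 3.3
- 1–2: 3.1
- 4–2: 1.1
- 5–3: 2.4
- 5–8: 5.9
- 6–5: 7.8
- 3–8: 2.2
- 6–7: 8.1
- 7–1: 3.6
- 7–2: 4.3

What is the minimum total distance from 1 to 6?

Settle nodes by increasing distance from 1:
1: 0
2: 3.1  (via 1)
4: 3.3  (via 1)
7: 3.6  (via 1)
6: 5.6  (via 4)
Shortest route: 1–4–6 = 5.6 m.

5.6 m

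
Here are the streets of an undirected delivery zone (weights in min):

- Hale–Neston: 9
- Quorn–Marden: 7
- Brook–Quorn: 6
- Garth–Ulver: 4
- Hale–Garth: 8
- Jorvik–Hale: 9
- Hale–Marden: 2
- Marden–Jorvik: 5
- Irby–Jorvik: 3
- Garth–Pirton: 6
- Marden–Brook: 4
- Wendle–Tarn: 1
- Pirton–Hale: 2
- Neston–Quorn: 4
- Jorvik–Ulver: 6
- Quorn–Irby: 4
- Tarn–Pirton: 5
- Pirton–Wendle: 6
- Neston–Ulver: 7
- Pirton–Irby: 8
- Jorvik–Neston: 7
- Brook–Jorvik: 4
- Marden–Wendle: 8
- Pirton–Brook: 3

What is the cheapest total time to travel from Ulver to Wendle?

Enumerating some paths:
Ulver–Jorvik–Marden–Wendle: 6+5+8 = 19
Ulver–Jorvik–Brook–Pirton–Wendle: 6+4+3+6 = 19
Ulver–Garth–Pirton–Wendle: 4+6+6 = 16
Cheapest is Ulver–Garth–Pirton–Wendle at 16 min.

16 min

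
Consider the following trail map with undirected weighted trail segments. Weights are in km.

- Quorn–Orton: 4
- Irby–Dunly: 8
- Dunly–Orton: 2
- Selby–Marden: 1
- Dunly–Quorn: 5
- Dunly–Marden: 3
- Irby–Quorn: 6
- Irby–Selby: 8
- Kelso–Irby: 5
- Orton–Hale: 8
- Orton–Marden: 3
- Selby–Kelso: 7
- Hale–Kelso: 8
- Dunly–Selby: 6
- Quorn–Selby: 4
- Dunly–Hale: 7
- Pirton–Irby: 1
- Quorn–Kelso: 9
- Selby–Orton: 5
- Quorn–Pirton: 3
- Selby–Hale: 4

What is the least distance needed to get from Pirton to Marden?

8 km

Enumerating some paths:
Pirton → Quorn → Orton → Marden: 3+4+3 = 10
Pirton → Quorn → Selby → Marden: 3+4+1 = 8
Pirton → Irby → Selby → Marden: 1+8+1 = 10
Cheapest is Pirton → Quorn → Selby → Marden at 8 km.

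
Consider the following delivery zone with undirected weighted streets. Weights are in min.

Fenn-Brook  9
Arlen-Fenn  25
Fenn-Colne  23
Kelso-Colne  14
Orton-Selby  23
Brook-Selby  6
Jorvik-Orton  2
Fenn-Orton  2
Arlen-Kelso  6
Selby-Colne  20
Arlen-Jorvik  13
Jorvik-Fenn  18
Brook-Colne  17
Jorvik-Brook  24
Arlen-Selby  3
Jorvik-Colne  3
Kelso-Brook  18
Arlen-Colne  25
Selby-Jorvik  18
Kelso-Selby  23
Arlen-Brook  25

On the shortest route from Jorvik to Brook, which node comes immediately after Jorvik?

Orton

Compare a few routes:
Jorvik–Colne–Brook: 3+17 = 20
Jorvik–Orton–Fenn–Brook: 2+2+9 = 13
Cheapest is Jorvik–Orton–Fenn–Brook at 13 min.
So from Jorvik the first move is to Orton.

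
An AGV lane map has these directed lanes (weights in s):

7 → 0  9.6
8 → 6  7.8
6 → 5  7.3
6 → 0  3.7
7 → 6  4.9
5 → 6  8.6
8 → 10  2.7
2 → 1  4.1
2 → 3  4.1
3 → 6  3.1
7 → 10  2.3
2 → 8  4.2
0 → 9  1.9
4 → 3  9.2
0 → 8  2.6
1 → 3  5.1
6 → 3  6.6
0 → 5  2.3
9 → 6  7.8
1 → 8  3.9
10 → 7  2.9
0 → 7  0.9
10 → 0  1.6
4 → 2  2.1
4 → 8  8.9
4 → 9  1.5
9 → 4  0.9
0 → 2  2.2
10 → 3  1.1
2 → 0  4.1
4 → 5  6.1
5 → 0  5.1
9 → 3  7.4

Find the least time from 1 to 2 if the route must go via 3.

14.1 s

Best 1 to 3: 1 → 3 costing 5.1
Shortest 3→2: 3 → 6 → 0 → 2 = 9
Total via 3: 5.1 + 9 = 14.1 s.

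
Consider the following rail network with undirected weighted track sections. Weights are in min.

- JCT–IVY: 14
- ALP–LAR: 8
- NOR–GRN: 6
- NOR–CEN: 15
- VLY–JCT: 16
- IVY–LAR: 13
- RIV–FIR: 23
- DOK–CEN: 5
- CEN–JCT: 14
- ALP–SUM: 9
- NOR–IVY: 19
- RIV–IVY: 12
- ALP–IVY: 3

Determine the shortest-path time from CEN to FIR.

63 min

Candidate routes:
CEN - NOR - IVY - RIV - FIR: 15+19+12+23 = 69
CEN - JCT - IVY - RIV - FIR: 14+14+12+23 = 63
Cheapest is CEN - JCT - IVY - RIV - FIR at 63 min.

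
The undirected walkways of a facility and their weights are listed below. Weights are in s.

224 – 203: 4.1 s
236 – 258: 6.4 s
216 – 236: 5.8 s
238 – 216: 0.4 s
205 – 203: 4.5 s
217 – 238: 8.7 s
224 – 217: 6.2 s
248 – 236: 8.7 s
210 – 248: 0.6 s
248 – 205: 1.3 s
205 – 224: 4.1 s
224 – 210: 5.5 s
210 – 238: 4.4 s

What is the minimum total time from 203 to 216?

Compare a few routes:
203 - 224 - 210 - 238 - 216: 4.1+5.5+4.4+0.4 = 14.4
203 - 205 - 248 - 210 - 238 - 216: 4.5+1.3+0.6+4.4+0.4 = 11.2
203 - 224 - 205 - 248 - 210 - 238 - 216: 4.1+4.1+1.3+0.6+4.4+0.4 = 14.9
The minimum is 11.2 s via 203 - 205 - 248 - 210 - 238 - 216.

11.2 s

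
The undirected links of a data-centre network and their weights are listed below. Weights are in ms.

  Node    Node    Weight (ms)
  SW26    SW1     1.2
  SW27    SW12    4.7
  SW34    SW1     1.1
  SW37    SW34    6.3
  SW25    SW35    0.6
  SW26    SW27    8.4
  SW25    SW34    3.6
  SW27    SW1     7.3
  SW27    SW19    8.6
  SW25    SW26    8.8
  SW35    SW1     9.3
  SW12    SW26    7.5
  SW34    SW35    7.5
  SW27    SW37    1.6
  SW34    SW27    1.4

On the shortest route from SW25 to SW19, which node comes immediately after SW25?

SW34

Candidate routes:
SW25 - SW34 - SW37 - SW27 - SW19: 3.6+6.3+1.6+8.6 = 20.1
SW25 - SW35 - SW34 - SW27 - SW19: 0.6+7.5+1.4+8.6 = 18.1
SW25 - SW34 - SW27 - SW19: 3.6+1.4+8.6 = 13.6
The minimum is 13.6 ms via SW25 - SW34 - SW27 - SW19.
So from SW25 the first move is to SW34.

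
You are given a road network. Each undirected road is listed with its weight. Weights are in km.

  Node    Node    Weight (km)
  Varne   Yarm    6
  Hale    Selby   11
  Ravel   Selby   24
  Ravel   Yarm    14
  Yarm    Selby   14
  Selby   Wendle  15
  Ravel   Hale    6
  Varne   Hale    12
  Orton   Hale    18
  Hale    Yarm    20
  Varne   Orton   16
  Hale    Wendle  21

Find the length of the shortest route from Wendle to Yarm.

Enumerating some paths:
Wendle - Selby - Yarm: 15+14 = 29
Wendle - Hale - Yarm: 21+20 = 41
Wendle - Hale - Ravel - Yarm: 21+6+14 = 41
Wendle - Hale - Varne - Yarm: 21+12+6 = 39
Cheapest is Wendle - Selby - Yarm at 29 km.

29 km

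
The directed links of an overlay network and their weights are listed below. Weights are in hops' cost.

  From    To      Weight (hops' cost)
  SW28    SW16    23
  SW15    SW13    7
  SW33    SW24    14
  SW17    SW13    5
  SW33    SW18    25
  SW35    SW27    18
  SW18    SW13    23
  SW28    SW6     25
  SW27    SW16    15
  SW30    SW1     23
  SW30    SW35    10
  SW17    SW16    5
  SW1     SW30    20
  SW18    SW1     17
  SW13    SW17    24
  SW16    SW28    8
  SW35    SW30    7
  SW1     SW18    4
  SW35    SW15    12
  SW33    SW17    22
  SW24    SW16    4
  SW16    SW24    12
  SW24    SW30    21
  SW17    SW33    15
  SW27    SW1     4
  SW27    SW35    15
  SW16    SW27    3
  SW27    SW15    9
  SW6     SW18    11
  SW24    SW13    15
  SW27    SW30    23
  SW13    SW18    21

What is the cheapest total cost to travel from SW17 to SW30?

30 hops' cost

Running Dijkstra from SW17:
SW17: 0
SW16: 5  (via SW17)
SW13: 5  (via SW17)
SW27: 8  (via SW16)
SW1: 12  (via SW27)
SW28: 13  (via SW16)
SW33: 15  (via SW17)
SW18: 16  (via SW1)
SW15: 17  (via SW27)
SW24: 17  (via SW16)
SW35: 23  (via SW27)
SW30: 30  (via SW35)
Shortest route: SW17 → SW16 → SW27 → SW35 → SW30 = 30 hops' cost.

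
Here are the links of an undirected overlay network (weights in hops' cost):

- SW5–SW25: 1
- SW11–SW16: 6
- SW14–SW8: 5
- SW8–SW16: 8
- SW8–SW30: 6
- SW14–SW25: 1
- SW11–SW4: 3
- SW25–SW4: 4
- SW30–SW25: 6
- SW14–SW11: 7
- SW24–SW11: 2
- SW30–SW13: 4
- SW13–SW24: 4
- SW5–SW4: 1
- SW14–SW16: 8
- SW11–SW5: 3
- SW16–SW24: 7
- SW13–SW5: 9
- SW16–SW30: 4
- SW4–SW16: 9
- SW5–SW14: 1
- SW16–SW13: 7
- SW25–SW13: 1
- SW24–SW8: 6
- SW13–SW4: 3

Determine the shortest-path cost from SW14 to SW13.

2 hops' cost

Shortest distances from SW14:
SW14: 0
SW5: 1  (via SW14)
SW25: 1  (via SW14)
SW13: 2  (via SW25)
Shortest route: SW14–SW25–SW13 = 2 hops' cost.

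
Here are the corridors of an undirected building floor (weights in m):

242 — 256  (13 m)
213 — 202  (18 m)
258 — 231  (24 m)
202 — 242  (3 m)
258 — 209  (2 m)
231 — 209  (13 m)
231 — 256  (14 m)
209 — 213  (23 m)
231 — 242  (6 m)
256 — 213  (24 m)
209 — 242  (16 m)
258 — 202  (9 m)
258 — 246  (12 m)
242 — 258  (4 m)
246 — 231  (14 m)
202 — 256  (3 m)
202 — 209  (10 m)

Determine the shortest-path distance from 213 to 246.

37 m

Settle nodes by increasing distance from 213:
213: 0
202: 18  (via 213)
242: 21  (via 202)
256: 21  (via 202)
209: 23  (via 213)
258: 25  (via 242)
231: 27  (via 242)
246: 37  (via 258)
Shortest route: 213 → 202 → 242 → 258 → 246 = 37 m.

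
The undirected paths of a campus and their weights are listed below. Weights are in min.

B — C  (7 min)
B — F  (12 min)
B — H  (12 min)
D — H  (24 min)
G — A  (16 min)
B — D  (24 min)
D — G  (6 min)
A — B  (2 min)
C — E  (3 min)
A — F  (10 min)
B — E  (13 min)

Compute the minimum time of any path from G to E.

Settle nodes by increasing distance from G:
G: 0
D: 6  (via G)
A: 16  (via G)
B: 18  (via A)
C: 25  (via B)
F: 26  (via A)
E: 28  (via C)
Shortest route: G–A–B–C–E = 28 min.

28 min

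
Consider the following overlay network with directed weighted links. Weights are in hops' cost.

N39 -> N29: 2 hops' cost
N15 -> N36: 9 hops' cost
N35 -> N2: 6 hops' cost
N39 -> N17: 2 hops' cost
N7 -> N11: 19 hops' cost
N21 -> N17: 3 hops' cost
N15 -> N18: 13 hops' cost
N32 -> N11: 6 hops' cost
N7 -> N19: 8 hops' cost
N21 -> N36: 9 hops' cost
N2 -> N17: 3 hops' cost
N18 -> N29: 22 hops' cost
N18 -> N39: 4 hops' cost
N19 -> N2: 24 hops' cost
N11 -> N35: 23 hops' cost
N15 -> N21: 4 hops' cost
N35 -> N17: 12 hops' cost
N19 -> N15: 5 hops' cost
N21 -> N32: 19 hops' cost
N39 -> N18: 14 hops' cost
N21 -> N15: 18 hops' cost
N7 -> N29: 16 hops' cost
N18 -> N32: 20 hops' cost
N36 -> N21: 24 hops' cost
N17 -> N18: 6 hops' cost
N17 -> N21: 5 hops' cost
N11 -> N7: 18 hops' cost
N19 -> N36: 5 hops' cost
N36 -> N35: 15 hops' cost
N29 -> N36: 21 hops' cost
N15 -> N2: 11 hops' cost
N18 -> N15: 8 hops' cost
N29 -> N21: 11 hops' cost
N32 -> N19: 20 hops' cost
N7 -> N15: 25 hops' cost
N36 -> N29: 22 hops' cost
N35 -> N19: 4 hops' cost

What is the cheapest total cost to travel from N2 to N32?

27 hops' cost

Shortest distances from N2:
N2: 0
N17: 3  (via N2)
N21: 8  (via N17)
N18: 9  (via N17)
N39: 13  (via N18)
N29: 15  (via N39)
N36: 17  (via N21)
N15: 17  (via N18)
N32: 27  (via N21)
Shortest route: N2 → N17 → N21 → N32 = 27 hops' cost.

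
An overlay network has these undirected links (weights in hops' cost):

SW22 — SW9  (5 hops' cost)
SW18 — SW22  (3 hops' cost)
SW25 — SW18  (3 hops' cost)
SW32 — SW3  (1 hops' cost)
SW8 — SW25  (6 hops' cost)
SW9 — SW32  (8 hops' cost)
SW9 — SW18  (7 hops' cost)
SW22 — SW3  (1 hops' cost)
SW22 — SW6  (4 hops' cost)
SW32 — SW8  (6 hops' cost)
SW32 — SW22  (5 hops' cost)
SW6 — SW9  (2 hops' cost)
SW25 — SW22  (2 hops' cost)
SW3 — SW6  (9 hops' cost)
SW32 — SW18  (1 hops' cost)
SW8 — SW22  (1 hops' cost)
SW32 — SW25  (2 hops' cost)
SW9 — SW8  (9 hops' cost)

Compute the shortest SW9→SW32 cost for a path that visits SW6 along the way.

Best SW9 to SW6: SW9–SW6 costing 2
Shortest SW6→SW32: SW6–SW22–SW3–SW32 = 6
Total via SW6: 2 + 6 = 8 hops' cost.

8 hops' cost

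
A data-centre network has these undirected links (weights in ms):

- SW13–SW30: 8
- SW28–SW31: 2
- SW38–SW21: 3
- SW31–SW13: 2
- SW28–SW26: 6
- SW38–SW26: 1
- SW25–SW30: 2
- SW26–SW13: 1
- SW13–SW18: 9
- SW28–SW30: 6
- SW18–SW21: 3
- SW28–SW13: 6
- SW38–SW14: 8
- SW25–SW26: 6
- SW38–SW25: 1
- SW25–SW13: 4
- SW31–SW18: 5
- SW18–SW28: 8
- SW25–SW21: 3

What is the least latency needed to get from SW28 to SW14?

14 ms

Candidate routes:
SW28 - SW26 - SW38 - SW14: 6+1+8 = 15
SW28 - SW31 - SW13 - SW25 - SW38 - SW14: 2+2+4+1+8 = 17
SW28 - SW31 - SW13 - SW26 - SW38 - SW14: 2+2+1+1+8 = 14
SW28 - SW13 - SW26 - SW38 - SW14: 6+1+1+8 = 16
The minimum is 14 ms via SW28 - SW31 - SW13 - SW26 - SW38 - SW14.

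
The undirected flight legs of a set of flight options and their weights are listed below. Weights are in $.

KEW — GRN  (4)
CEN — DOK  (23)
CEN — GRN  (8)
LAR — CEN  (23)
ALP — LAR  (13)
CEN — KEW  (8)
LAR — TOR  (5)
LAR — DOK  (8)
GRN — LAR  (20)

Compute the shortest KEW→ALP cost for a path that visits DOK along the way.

Shortest KEW→DOK: KEW–CEN–DOK = 31
Shortest DOK→ALP: DOK–LAR–ALP = 21
Total via DOK: 31 + 21 = $52.

$52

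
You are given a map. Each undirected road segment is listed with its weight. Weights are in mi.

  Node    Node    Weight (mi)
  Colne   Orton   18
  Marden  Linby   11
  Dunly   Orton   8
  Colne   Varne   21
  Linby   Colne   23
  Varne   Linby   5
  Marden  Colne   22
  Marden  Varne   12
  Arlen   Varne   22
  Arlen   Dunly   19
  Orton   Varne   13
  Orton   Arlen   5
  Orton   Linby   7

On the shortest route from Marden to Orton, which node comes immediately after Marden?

Candidate routes:
Marden - Varne - Linby - Orton: 12+5+7 = 24
Marden - Linby - Orton: 11+7 = 18
Cheapest is Marden - Linby - Orton at 18 mi.
So from Marden the first move is to Linby.

Linby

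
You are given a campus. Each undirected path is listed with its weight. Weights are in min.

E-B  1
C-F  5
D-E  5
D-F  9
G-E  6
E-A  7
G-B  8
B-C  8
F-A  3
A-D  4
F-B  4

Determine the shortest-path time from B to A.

Candidate routes:
B → E → A: 1+7 = 8
B → E → D → A: 1+5+4 = 10
B → F → A: 4+3 = 7
The minimum is 7 min via B → F → A.

7 min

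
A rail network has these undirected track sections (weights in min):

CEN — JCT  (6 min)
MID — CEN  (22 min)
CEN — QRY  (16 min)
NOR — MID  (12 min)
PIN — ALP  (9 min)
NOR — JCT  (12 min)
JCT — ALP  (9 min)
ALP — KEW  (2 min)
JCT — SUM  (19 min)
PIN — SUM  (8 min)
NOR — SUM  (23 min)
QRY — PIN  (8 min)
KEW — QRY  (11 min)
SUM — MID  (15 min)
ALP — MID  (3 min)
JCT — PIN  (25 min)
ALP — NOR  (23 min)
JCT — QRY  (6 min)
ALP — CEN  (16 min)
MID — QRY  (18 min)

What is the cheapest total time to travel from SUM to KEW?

19 min

Shortest distances from SUM:
SUM: 0
PIN: 8  (via SUM)
MID: 15  (via SUM)
QRY: 16  (via PIN)
ALP: 17  (via PIN)
KEW: 19  (via ALP)
Shortest route: SUM–PIN–ALP–KEW = 19 min.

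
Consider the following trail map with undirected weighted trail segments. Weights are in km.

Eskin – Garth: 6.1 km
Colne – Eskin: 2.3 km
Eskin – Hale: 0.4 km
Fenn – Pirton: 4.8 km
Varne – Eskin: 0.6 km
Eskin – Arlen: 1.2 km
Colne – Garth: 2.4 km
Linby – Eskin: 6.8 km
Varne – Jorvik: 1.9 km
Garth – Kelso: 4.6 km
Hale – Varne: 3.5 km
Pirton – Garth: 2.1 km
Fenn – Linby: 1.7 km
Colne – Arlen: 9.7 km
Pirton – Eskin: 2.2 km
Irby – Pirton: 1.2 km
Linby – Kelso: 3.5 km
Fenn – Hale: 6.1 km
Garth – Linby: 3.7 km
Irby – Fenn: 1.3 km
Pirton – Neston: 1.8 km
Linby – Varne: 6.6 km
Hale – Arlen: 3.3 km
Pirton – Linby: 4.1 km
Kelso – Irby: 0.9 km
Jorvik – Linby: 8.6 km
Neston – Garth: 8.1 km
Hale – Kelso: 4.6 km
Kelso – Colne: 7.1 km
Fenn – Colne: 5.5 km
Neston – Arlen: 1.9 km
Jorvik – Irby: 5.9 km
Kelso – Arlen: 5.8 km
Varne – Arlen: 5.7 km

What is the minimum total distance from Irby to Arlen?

Running Dijkstra from Irby:
Irby: 0
Kelso: 0.9  (via Irby)
Pirton: 1.2  (via Irby)
Fenn: 1.3  (via Irby)
Linby: 3  (via Fenn)
Neston: 3  (via Pirton)
Garth: 3.3  (via Pirton)
Eskin: 3.4  (via Pirton)
Hale: 3.8  (via Eskin)
Varne: 4  (via Eskin)
Arlen: 4.6  (via Eskin)
Shortest route: Irby → Pirton → Eskin → Arlen = 4.6 km.

4.6 km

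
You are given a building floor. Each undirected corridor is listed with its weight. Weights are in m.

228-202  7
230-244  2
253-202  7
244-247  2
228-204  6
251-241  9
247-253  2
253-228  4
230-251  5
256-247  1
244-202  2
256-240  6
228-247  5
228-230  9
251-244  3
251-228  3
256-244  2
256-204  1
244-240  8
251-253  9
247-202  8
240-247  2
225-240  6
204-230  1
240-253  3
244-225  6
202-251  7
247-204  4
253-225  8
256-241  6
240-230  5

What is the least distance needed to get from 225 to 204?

9 m

Running Dijkstra from 225:
225: 0
240: 6  (via 225)
244: 6  (via 225)
202: 8  (via 244)
247: 8  (via 240)
253: 8  (via 225)
230: 8  (via 244)
256: 8  (via 244)
204: 9  (via 230)
Shortest route: 225–244–230–204 = 9 m.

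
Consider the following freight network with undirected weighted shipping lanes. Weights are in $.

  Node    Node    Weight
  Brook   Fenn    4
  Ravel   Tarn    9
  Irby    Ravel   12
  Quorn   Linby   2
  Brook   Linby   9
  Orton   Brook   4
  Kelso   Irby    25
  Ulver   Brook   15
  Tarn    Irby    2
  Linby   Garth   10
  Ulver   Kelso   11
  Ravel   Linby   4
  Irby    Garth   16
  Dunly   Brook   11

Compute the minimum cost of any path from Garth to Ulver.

$34

Compare a few routes:
Garth–Linby–Brook–Ulver: 10+9+15 = 34
Garth–Irby–Kelso–Ulver: 16+25+11 = 52
Cheapest is Garth–Linby–Brook–Ulver at $34.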